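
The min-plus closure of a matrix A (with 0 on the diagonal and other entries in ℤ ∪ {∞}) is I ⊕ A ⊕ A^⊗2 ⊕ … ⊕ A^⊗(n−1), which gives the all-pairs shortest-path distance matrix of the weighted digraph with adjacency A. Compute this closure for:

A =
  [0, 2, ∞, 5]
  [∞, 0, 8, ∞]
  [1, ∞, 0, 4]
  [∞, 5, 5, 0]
Closure =
  [0, 2, 10, 5]
  [9, 0, 8, 12]
  [1, 3, 0, 4]
  [6, 5, 5, 0]

This is the Floyd-Warshall all-pairs shortest-path computation. For each intermediate vertex k = 0, 1, …, 3, update dist[i][j] ← min(dist[i][j], dist[i][k] + dist[k][j]). The final matrix gives, for each (i, j), the minimum total weight of any directed path from i to j (possibly empty when i = j).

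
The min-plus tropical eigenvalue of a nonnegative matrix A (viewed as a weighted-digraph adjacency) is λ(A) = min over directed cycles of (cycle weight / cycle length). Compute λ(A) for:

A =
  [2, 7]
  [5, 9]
λ(A) = 2

Enumerate directed cycles and compute their means (weight / length). Sample:
  cycle 0 → 0: weight = 2, length = 1, mean = 2/1 ≈ 2.000
  cycle 1 → 1: weight = 9, length = 1, mean = 9/1 ≈ 9.000
  cycle 0 → 1 → 0: weight = 12, length = 2, mean = 12/2 ≈ 6.000
  cycle 1 → 0 → 1: weight = 12, length = 2, mean = 12/2 ≈ 6.000
Minimum mean = 2.000, attained e.g. along the cycle 0 → 0 with weight 2 and length 1. So λ(A) = 2/1 = 2.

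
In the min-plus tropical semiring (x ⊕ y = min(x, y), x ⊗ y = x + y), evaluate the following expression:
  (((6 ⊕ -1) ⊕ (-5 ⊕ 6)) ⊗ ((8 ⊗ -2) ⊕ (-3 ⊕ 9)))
(((6 ⊕ -1) ⊕ (-5 ⊕ 6)) ⊗ ((8 ⊗ -2) ⊕ (-3 ⊕ 9))) = -8

Expand innermost to outermost. Recall ⊕ takes the minimum of its arguments and ⊗ takes their sum. Working out the expression (((6 ⊕ -1) ⊕ (-5 ⊕ 6)) ⊗ ((8 ⊗ -2) ⊕ (-3 ⊕ 9))) gives -8.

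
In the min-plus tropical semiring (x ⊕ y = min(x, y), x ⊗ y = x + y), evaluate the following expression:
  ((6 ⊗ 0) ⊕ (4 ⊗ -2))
((6 ⊗ 0) ⊕ (4 ⊗ -2)) = 2

Expand innermost to outermost. Recall ⊕ takes the minimum of its arguments and ⊗ takes their sum. Working out the expression ((6 ⊗ 0) ⊕ (4 ⊗ -2)) gives 2.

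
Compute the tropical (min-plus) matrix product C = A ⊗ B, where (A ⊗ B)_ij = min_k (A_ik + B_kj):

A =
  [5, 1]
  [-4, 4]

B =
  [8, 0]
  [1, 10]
A ⊗ B =
  [2, 5]
  [4, -4]

Apply the min-plus product entry-by-entry:
  C[0][0] = min over k of (A[0][0] + B[0][0] = 5 + 8 = 13, A[0][1] + B[1][0] = 1 + 1 = 2) = 2 (attained at k = 1)
  C[0][1] = min over k of (A[0][0] + B[0][1] = 5 + 0 = 5, A[0][1] + B[1][1] = 1 + 10 = 11) = 5 (attained at k = 0)
  C[1][0] = min over k of (A[1][0] + B[0][0] = -4 + 8 = 4, A[1][1] + B[1][0] = 4 + 1 = 5) = 4 (attained at k = 0)
  C[1][1] = min over k of (A[1][0] + B[0][1] = -4 + 0 = -4, A[1][1] + B[1][1] = 4 + 10 = 14) = -4 (attained at k = 0)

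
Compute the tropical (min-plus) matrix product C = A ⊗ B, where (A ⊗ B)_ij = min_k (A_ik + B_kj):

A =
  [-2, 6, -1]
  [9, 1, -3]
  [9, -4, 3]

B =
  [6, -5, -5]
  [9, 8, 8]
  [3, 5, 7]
A ⊗ B =
  [2, -7, -7]
  [0, 2, 4]
  [5, 4, 4]

Apply the min-plus product entry-by-entry:
  C[0][0] = min over k of (A[0][0] + B[0][0] = -2 + 6 = 4, A[0][1] + B[1][0] = 6 + 9 = 15, A[0][2] + B[2][0] = -1 + 3 = 2) = 2 (attained at k = 2)
  C[0][1] = min over k of (A[0][0] + B[0][1] = -2 + -5 = -7, A[0][1] + B[1][1] = 6 + 8 = 14, A[0][2] + B[2][1] = -1 + 5 = 4) = -7 (attained at k = 0)
  C[0][2] = min over k of (A[0][0] + B[0][2] = -2 + -5 = -7, A[0][1] + B[1][2] = 6 + 8 = 14, A[0][2] + B[2][2] = -1 + 7 = 6) = -7 (attained at k = 0)
  C[1][0] = min over k of (A[1][0] + B[0][0] = 9 + 6 = 15, A[1][1] + B[1][0] = 1 + 9 = 10, A[1][2] + B[2][0] = -3 + 3 = 0) = 0 (attained at k = 2)
  C[1][1] = min over k of (A[1][0] + B[0][1] = 9 + -5 = 4, A[1][1] + B[1][1] = 1 + 8 = 9, A[1][2] + B[2][1] = -3 + 5 = 2) = 2 (attained at k = 2)
  C[1][2] = min over k of (A[1][0] + B[0][2] = 9 + -5 = 4, A[1][1] + B[1][2] = 1 + 8 = 9, A[1][2] + B[2][2] = -3 + 7 = 4) = 4 (attained at k = 0)
  C[2][0] = min over k of (A[2][0] + B[0][0] = 9 + 6 = 15, A[2][1] + B[1][0] = -4 + 9 = 5, A[2][2] + B[2][0] = 3 + 3 = 6) = 5 (attained at k = 1)
  C[2][1] = min over k of (A[2][0] + B[0][1] = 9 + -5 = 4, A[2][1] + B[1][1] = -4 + 8 = 4, A[2][2] + B[2][1] = 3 + 5 = 8) = 4 (attained at k = 0)
  C[2][2] = min over k of (A[2][0] + B[0][2] = 9 + -5 = 4, A[2][1] + B[1][2] = -4 + 8 = 4, A[2][2] + B[2][2] = 3 + 7 = 10) = 4 (attained at k = 0)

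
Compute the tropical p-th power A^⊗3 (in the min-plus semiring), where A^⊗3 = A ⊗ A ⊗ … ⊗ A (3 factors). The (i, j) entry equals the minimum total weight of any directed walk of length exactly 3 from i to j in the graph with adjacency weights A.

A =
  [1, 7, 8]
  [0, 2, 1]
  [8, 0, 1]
A^⊗3 =
  [3, 8, 9]
  [1, 2, 2]
  [1, 1, 2]

Each entry (A^⊗3)_ij equals the minimum over all length-3 walks i = v_0 → v_1 → … → v_3 = j of Σ_t A[v_t][v_{t+1}]. For example, for (i, j) = (0, 2) we minimise over 9 possible intermediate vertex sequences; the minimum is 9, attained along the walk 0 → 0 → 1 → 2.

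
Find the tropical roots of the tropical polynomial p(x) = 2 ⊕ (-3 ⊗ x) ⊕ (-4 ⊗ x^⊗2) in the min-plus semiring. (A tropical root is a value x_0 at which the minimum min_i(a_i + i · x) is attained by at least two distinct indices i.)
Roots: {1, 5}

Each tropical root is a break point of the lower envelope of the lines y = a_i + i · x (there are 3 lines, with slopes 0, 1, ..., 2). Only the lines that attain the minimum somewhere contribute to roots; other lines are dominated. Here the surviving (envelope) indices are i = 2, i = 1, i = 0.
Intersections between consecutive envelope lines give the roots: for adjacent envelope indices i < j the intersection is x = (a_i − a_j) / (j − i). Reading off the sorted break points: {1, 5}.
Verification: at each break x_0, at least two indices attain the minimum of min_i(a_i + i · x_0).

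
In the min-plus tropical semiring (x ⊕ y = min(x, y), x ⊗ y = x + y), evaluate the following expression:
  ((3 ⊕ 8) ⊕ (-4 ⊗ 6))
((3 ⊕ 8) ⊕ (-4 ⊗ 6)) = 2

Expand innermost to outermost. Recall ⊕ takes the minimum of its arguments and ⊗ takes their sum. Working out the expression ((3 ⊕ 8) ⊕ (-4 ⊗ 6)) gives 2.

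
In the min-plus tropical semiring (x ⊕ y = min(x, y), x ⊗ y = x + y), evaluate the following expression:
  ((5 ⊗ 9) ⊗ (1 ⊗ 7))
((5 ⊗ 9) ⊗ (1 ⊗ 7)) = 22

Expand innermost to outermost. Recall ⊕ takes the minimum of its arguments and ⊗ takes their sum. Working out the expression ((5 ⊗ 9) ⊗ (1 ⊗ 7)) gives 22.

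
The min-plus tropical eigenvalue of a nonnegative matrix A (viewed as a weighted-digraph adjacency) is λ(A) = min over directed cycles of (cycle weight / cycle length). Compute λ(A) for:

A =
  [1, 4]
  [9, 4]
λ(A) = 1

Enumerate directed cycles and compute their means (weight / length). Sample:
  cycle 0 → 0: weight = 1, length = 1, mean = 1/1 ≈ 1.000
  cycle 1 → 1: weight = 4, length = 1, mean = 4/1 ≈ 4.000
  cycle 0 → 1 → 0: weight = 13, length = 2, mean = 13/2 ≈ 6.500
  cycle 1 → 0 → 1: weight = 13, length = 2, mean = 13/2 ≈ 6.500
Minimum mean = 1.000, attained e.g. along the cycle 0 → 0 with weight 1 and length 1. So λ(A) = 1/1 = 1.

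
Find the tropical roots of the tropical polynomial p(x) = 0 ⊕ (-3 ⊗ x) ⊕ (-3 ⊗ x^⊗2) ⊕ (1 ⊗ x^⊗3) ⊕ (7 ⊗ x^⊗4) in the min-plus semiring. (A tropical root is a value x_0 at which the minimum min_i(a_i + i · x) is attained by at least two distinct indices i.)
Roots: {-6, -4, 0, 3}

Each tropical root is a break point of the lower envelope of the lines y = a_i + i · x (there are 5 lines, with slopes 0, 1, ..., 4). Only the lines that attain the minimum somewhere contribute to roots; other lines are dominated. Here the surviving (envelope) indices are i = 4, i = 3, i = 2, i = 1, i = 0.
Intersections between consecutive envelope lines give the roots: for adjacent envelope indices i < j the intersection is x = (a_i − a_j) / (j − i). Reading off the sorted break points: {-6, -4, 0, 3}.
Verification: at each break x_0, at least two indices attain the minimum of min_i(a_i + i · x_0).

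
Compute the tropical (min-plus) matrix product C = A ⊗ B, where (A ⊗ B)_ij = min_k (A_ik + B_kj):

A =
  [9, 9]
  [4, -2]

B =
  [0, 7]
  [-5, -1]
A ⊗ B =
  [4, 8]
  [-7, -3]

Apply the min-plus product entry-by-entry:
  C[0][0] = min over k of (A[0][0] + B[0][0] = 9 + 0 = 9, A[0][1] + B[1][0] = 9 + -5 = 4) = 4 (attained at k = 1)
  C[0][1] = min over k of (A[0][0] + B[0][1] = 9 + 7 = 16, A[0][1] + B[1][1] = 9 + -1 = 8) = 8 (attained at k = 1)
  C[1][0] = min over k of (A[1][0] + B[0][0] = 4 + 0 = 4, A[1][1] + B[1][0] = -2 + -5 = -7) = -7 (attained at k = 1)
  C[1][1] = min over k of (A[1][0] + B[0][1] = 4 + 7 = 11, A[1][1] + B[1][1] = -2 + -1 = -3) = -3 (attained at k = 1)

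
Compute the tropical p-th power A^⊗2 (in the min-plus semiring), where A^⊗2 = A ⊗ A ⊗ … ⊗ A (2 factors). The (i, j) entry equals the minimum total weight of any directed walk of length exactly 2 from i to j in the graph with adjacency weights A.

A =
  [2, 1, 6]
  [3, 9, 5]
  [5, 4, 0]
A^⊗2 =
  [4, 3, 6]
  [5, 4, 5]
  [5, 4, 0]

Each entry (A^⊗2)_ij equals the minimum over all length-2 walks i = v_0 → v_1 → … → v_2 = j of Σ_t A[v_t][v_{t+1}]. For example, for (i, j) = (0, 2) we minimise over 3 possible intermediate vertex sequences; the minimum is 6, attained along the walk 0 → 1 → 2.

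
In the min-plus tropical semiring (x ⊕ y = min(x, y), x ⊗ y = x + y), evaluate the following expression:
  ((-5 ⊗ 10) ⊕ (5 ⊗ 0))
((-5 ⊗ 10) ⊕ (5 ⊗ 0)) = 5

Expand innermost to outermost. Recall ⊕ takes the minimum of its arguments and ⊗ takes their sum. Working out the expression ((-5 ⊗ 10) ⊕ (5 ⊗ 0)) gives 5.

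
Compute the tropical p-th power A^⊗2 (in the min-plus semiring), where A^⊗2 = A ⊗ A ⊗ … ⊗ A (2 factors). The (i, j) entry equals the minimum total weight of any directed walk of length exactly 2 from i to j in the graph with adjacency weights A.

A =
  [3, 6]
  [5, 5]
A^⊗2 =
  [6, 9]
  [8, 10]

Each entry (A^⊗2)_ij equals the minimum over all length-2 walks i = v_0 → v_1 → … → v_2 = j of Σ_t A[v_t][v_{t+1}]. For example, for (i, j) = (0, 1) we minimise over 2 possible intermediate vertex sequences; the minimum is 9, attained along the walk 0 → 0 → 1.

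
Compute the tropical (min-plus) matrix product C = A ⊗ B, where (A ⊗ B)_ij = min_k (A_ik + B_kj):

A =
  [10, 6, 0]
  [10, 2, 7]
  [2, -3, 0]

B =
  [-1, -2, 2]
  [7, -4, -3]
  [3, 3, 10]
A ⊗ B =
  [3, 2, 3]
  [9, -2, -1]
  [1, -7, -6]

Apply the min-plus product entry-by-entry:
  C[0][0] = min over k of (A[0][0] + B[0][0] = 10 + -1 = 9, A[0][1] + B[1][0] = 6 + 7 = 13, A[0][2] + B[2][0] = 0 + 3 = 3) = 3 (attained at k = 2)
  C[0][1] = min over k of (A[0][0] + B[0][1] = 10 + -2 = 8, A[0][1] + B[1][1] = 6 + -4 = 2, A[0][2] + B[2][1] = 0 + 3 = 3) = 2 (attained at k = 1)
  C[0][2] = min over k of (A[0][0] + B[0][2] = 10 + 2 = 12, A[0][1] + B[1][2] = 6 + -3 = 3, A[0][2] + B[2][2] = 0 + 10 = 10) = 3 (attained at k = 1)
  C[1][0] = min over k of (A[1][0] + B[0][0] = 10 + -1 = 9, A[1][1] + B[1][0] = 2 + 7 = 9, A[1][2] + B[2][0] = 7 + 3 = 10) = 9 (attained at k = 0)
  C[1][1] = min over k of (A[1][0] + B[0][1] = 10 + -2 = 8, A[1][1] + B[1][1] = 2 + -4 = -2, A[1][2] + B[2][1] = 7 + 3 = 10) = -2 (attained at k = 1)
  C[1][2] = min over k of (A[1][0] + B[0][2] = 10 + 2 = 12, A[1][1] + B[1][2] = 2 + -3 = -1, A[1][2] + B[2][2] = 7 + 10 = 17) = -1 (attained at k = 1)
  C[2][0] = min over k of (A[2][0] + B[0][0] = 2 + -1 = 1, A[2][1] + B[1][0] = -3 + 7 = 4, A[2][2] + B[2][0] = 0 + 3 = 3) = 1 (attained at k = 0)
  C[2][1] = min over k of (A[2][0] + B[0][1] = 2 + -2 = 0, A[2][1] + B[1][1] = -3 + -4 = -7, A[2][2] + B[2][1] = 0 + 3 = 3) = -7 (attained at k = 1)
  C[2][2] = min over k of (A[2][0] + B[0][2] = 2 + 2 = 4, A[2][1] + B[1][2] = -3 + -3 = -6, A[2][2] + B[2][2] = 0 + 10 = 10) = -6 (attained at k = 1)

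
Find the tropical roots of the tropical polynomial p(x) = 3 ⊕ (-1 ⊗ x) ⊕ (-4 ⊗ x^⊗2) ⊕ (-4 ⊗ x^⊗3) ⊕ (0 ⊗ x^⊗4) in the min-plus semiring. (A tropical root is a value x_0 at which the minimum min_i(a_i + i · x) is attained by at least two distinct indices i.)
Roots: {-4, 0, 3, 4}

Each tropical root is a break point of the lower envelope of the lines y = a_i + i · x (there are 5 lines, with slopes 0, 1, ..., 4). Only the lines that attain the minimum somewhere contribute to roots; other lines are dominated. Here the surviving (envelope) indices are i = 4, i = 3, i = 2, i = 1, i = 0.
Intersections between consecutive envelope lines give the roots: for adjacent envelope indices i < j the intersection is x = (a_i − a_j) / (j − i). Reading off the sorted break points: {-4, 0, 3, 4}.
Verification: at each break x_0, at least two indices attain the minimum of min_i(a_i + i · x_0).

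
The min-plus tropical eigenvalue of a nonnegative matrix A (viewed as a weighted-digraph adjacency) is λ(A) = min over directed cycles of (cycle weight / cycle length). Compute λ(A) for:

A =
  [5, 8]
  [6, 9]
λ(A) = 5

Enumerate directed cycles and compute their means (weight / length). Sample:
  cycle 0 → 0: weight = 5, length = 1, mean = 5/1 ≈ 5.000
  cycle 1 → 1: weight = 9, length = 1, mean = 9/1 ≈ 9.000
  cycle 0 → 1 → 0: weight = 14, length = 2, mean = 14/2 ≈ 7.000
  cycle 1 → 0 → 1: weight = 14, length = 2, mean = 14/2 ≈ 7.000
Minimum mean = 5.000, attained e.g. along the cycle 0 → 0 with weight 5 and length 1. So λ(A) = 5/1 = 5.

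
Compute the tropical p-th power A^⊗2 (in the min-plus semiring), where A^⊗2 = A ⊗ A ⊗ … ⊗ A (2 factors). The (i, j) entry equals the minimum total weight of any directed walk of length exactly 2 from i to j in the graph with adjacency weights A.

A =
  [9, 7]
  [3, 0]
A^⊗2 =
  [10, 7]
  [3, 0]

Each entry (A^⊗2)_ij equals the minimum over all length-2 walks i = v_0 → v_1 → … → v_2 = j of Σ_t A[v_t][v_{t+1}]. For example, for (i, j) = (0, 1) we minimise over 2 possible intermediate vertex sequences; the minimum is 7, attained along the walk 0 → 1 → 1.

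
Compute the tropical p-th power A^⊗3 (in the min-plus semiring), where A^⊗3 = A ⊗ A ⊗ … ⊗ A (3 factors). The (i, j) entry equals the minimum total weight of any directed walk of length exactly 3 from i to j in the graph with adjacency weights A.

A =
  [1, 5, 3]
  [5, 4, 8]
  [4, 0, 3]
A^⊗3 =
  [3, 4, 5]
  [7, 8, 9]
  [6, 6, 8]

Each entry (A^⊗3)_ij equals the minimum over all length-3 walks i = v_0 → v_1 → … → v_3 = j of Σ_t A[v_t][v_{t+1}]. For example, for (i, j) = (0, 2) we minimise over 9 possible intermediate vertex sequences; the minimum is 5, attained along the walk 0 → 0 → 0 → 2.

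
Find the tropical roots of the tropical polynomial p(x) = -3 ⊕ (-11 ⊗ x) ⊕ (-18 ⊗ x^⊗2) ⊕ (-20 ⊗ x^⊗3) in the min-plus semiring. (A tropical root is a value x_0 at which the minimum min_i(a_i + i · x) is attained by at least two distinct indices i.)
Roots: {2, 7, 8}

Each tropical root is a break point of the lower envelope of the lines y = a_i + i · x (there are 4 lines, with slopes 0, 1, ..., 3). Only the lines that attain the minimum somewhere contribute to roots; other lines are dominated. Here the surviving (envelope) indices are i = 3, i = 2, i = 1, i = 0.
Intersections between consecutive envelope lines give the roots: for adjacent envelope indices i < j the intersection is x = (a_i − a_j) / (j − i). Reading off the sorted break points: {2, 7, 8}.
Verification: at each break x_0, at least two indices attain the minimum of min_i(a_i + i · x_0).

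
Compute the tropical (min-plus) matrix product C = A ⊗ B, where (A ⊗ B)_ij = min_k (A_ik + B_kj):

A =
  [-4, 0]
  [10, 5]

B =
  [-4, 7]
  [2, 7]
A ⊗ B =
  [-8, 3]
  [6, 12]

Apply the min-plus product entry-by-entry:
  C[0][0] = min over k of (A[0][0] + B[0][0] = -4 + -4 = -8, A[0][1] + B[1][0] = 0 + 2 = 2) = -8 (attained at k = 0)
  C[0][1] = min over k of (A[0][0] + B[0][1] = -4 + 7 = 3, A[0][1] + B[1][1] = 0 + 7 = 7) = 3 (attained at k = 0)
  C[1][0] = min over k of (A[1][0] + B[0][0] = 10 + -4 = 6, A[1][1] + B[1][0] = 5 + 2 = 7) = 6 (attained at k = 0)
  C[1][1] = min over k of (A[1][0] + B[0][1] = 10 + 7 = 17, A[1][1] + B[1][1] = 5 + 7 = 12) = 12 (attained at k = 1)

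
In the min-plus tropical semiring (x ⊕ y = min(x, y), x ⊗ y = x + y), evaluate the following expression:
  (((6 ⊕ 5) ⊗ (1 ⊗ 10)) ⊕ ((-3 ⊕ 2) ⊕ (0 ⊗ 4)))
(((6 ⊕ 5) ⊗ (1 ⊗ 10)) ⊕ ((-3 ⊕ 2) ⊕ (0 ⊗ 4))) = -3

Expand innermost to outermost. Recall ⊕ takes the minimum of its arguments and ⊗ takes their sum. Working out the expression (((6 ⊕ 5) ⊗ (1 ⊗ 10)) ⊕ ((-3 ⊕ 2) ⊕ (0 ⊗ 4))) gives -3.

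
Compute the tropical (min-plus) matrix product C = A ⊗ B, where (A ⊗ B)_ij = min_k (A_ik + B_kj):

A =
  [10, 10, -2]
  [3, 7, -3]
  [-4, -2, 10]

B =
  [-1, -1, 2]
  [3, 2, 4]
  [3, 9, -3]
A ⊗ B =
  [1, 7, -5]
  [0, 2, -6]
  [-5, -5, -2]

Apply the min-plus product entry-by-entry:
  C[0][0] = min over k of (A[0][0] + B[0][0] = 10 + -1 = 9, A[0][1] + B[1][0] = 10 + 3 = 13, A[0][2] + B[2][0] = -2 + 3 = 1) = 1 (attained at k = 2)
  C[0][1] = min over k of (A[0][0] + B[0][1] = 10 + -1 = 9, A[0][1] + B[1][1] = 10 + 2 = 12, A[0][2] + B[2][1] = -2 + 9 = 7) = 7 (attained at k = 2)
  C[0][2] = min over k of (A[0][0] + B[0][2] = 10 + 2 = 12, A[0][1] + B[1][2] = 10 + 4 = 14, A[0][2] + B[2][2] = -2 + -3 = -5) = -5 (attained at k = 2)
  C[1][0] = min over k of (A[1][0] + B[0][0] = 3 + -1 = 2, A[1][1] + B[1][0] = 7 + 3 = 10, A[1][2] + B[2][0] = -3 + 3 = 0) = 0 (attained at k = 2)
  C[1][1] = min over k of (A[1][0] + B[0][1] = 3 + -1 = 2, A[1][1] + B[1][1] = 7 + 2 = 9, A[1][2] + B[2][1] = -3 + 9 = 6) = 2 (attained at k = 0)
  C[1][2] = min over k of (A[1][0] + B[0][2] = 3 + 2 = 5, A[1][1] + B[1][2] = 7 + 4 = 11, A[1][2] + B[2][2] = -3 + -3 = -6) = -6 (attained at k = 2)
  C[2][0] = min over k of (A[2][0] + B[0][0] = -4 + -1 = -5, A[2][1] + B[1][0] = -2 + 3 = 1, A[2][2] + B[2][0] = 10 + 3 = 13) = -5 (attained at k = 0)
  C[2][1] = min over k of (A[2][0] + B[0][1] = -4 + -1 = -5, A[2][1] + B[1][1] = -2 + 2 = 0, A[2][2] + B[2][1] = 10 + 9 = 19) = -5 (attained at k = 0)
  C[2][2] = min over k of (A[2][0] + B[0][2] = -4 + 2 = -2, A[2][1] + B[1][2] = -2 + 4 = 2, A[2][2] + B[2][2] = 10 + -3 = 7) = -2 (attained at k = 0)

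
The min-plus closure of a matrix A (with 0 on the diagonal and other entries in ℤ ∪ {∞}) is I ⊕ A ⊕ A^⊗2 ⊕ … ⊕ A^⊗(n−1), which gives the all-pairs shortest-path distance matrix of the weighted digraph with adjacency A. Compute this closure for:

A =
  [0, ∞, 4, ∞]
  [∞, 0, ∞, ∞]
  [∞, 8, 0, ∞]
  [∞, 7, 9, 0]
Closure =
  [0, 12, 4, ∞]
  [∞, 0, ∞, ∞]
  [∞, 8, 0, ∞]
  [∞, 7, 9, 0]

This is the Floyd-Warshall all-pairs shortest-path computation. For each intermediate vertex k = 0, 1, …, 3, update dist[i][j] ← min(dist[i][j], dist[i][k] + dist[k][j]). The final matrix gives, for each (i, j), the minimum total weight of any directed path from i to j (possibly empty when i = j).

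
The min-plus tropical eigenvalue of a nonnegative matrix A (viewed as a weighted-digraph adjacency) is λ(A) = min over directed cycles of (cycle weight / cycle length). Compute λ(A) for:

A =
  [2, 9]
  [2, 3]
λ(A) = 2

Enumerate directed cycles and compute their means (weight / length). Sample:
  cycle 0 → 0: weight = 2, length = 1, mean = 2/1 ≈ 2.000
  cycle 1 → 1: weight = 3, length = 1, mean = 3/1 ≈ 3.000
  cycle 0 → 1 → 0: weight = 11, length = 2, mean = 11/2 ≈ 5.500
  cycle 1 → 0 → 1: weight = 11, length = 2, mean = 11/2 ≈ 5.500
Minimum mean = 2.000, attained e.g. along the cycle 0 → 0 with weight 2 and length 1. So λ(A) = 2/1 = 2.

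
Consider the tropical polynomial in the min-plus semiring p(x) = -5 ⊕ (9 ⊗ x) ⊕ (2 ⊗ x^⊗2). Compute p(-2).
p(-2) = -5

A tropical monomial a ⊗ x^⊗i evaluates to a + i · x. Evaluating each term at x = -2:
  Term 0 contributes -5 + 0 · -2 = -5
  Term 1 contributes 9 + 1 · -2 = 7
  Term 2 contributes 2 + 2 · -2 = -2
p(-2) = ⊕ of these = min[-5, 7, -2] = -5.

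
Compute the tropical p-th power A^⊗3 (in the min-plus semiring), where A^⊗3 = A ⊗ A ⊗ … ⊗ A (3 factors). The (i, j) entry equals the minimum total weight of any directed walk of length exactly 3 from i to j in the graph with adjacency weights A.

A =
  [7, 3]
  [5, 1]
A^⊗3 =
  [9, 5]
  [7, 3]

Each entry (A^⊗3)_ij equals the minimum over all length-3 walks i = v_0 → v_1 → … → v_3 = j of Σ_t A[v_t][v_{t+1}]. For example, for (i, j) = (0, 1) we minimise over 4 possible intermediate vertex sequences; the minimum is 5, attained along the walk 0 → 1 → 1 → 1.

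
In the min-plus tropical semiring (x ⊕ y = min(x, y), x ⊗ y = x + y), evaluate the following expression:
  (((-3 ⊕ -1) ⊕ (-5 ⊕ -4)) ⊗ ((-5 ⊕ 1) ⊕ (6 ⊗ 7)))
(((-3 ⊕ -1) ⊕ (-5 ⊕ -4)) ⊗ ((-5 ⊕ 1) ⊕ (6 ⊗ 7))) = -10

Expand innermost to outermost. Recall ⊕ takes the minimum of its arguments and ⊗ takes their sum. Working out the expression (((-3 ⊕ -1) ⊕ (-5 ⊕ -4)) ⊗ ((-5 ⊕ 1) ⊕ (6 ⊗ 7))) gives -10.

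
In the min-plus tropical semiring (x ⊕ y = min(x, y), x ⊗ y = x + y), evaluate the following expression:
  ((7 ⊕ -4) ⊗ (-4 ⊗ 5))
((7 ⊕ -4) ⊗ (-4 ⊗ 5)) = -3

Expand innermost to outermost. Recall ⊕ takes the minimum of its arguments and ⊗ takes their sum. Working out the expression ((7 ⊕ -4) ⊗ (-4 ⊗ 5)) gives -3.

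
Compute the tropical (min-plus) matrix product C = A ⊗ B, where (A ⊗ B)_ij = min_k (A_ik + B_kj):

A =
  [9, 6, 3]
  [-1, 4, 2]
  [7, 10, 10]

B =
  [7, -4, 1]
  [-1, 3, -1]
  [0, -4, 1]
A ⊗ B =
  [3, -1, 4]
  [2, -5, 0]
  [9, 3, 8]

Apply the min-plus product entry-by-entry:
  C[0][0] = min over k of (A[0][0] + B[0][0] = 9 + 7 = 16, A[0][1] + B[1][0] = 6 + -1 = 5, A[0][2] + B[2][0] = 3 + 0 = 3) = 3 (attained at k = 2)
  C[0][1] = min over k of (A[0][0] + B[0][1] = 9 + -4 = 5, A[0][1] + B[1][1] = 6 + 3 = 9, A[0][2] + B[2][1] = 3 + -4 = -1) = -1 (attained at k = 2)
  C[0][2] = min over k of (A[0][0] + B[0][2] = 9 + 1 = 10, A[0][1] + B[1][2] = 6 + -1 = 5, A[0][2] + B[2][2] = 3 + 1 = 4) = 4 (attained at k = 2)
  C[1][0] = min over k of (A[1][0] + B[0][0] = -1 + 7 = 6, A[1][1] + B[1][0] = 4 + -1 = 3, A[1][2] + B[2][0] = 2 + 0 = 2) = 2 (attained at k = 2)
  C[1][1] = min over k of (A[1][0] + B[0][1] = -1 + -4 = -5, A[1][1] + B[1][1] = 4 + 3 = 7, A[1][2] + B[2][1] = 2 + -4 = -2) = -5 (attained at k = 0)
  C[1][2] = min over k of (A[1][0] + B[0][2] = -1 + 1 = 0, A[1][1] + B[1][2] = 4 + -1 = 3, A[1][2] + B[2][2] = 2 + 1 = 3) = 0 (attained at k = 0)
  C[2][0] = min over k of (A[2][0] + B[0][0] = 7 + 7 = 14, A[2][1] + B[1][0] = 10 + -1 = 9, A[2][2] + B[2][0] = 10 + 0 = 10) = 9 (attained at k = 1)
  C[2][1] = min over k of (A[2][0] + B[0][1] = 7 + -4 = 3, A[2][1] + B[1][1] = 10 + 3 = 13, A[2][2] + B[2][1] = 10 + -4 = 6) = 3 (attained at k = 0)
  C[2][2] = min over k of (A[2][0] + B[0][2] = 7 + 1 = 8, A[2][1] + B[1][2] = 10 + -1 = 9, A[2][2] + B[2][2] = 10 + 1 = 11) = 8 (attained at k = 0)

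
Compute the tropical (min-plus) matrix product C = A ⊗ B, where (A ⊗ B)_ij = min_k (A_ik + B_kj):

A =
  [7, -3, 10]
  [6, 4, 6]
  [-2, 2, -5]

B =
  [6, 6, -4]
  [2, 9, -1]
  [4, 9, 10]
A ⊗ B =
  [-1, 6, -4]
  [6, 12, 2]
  [-1, 4, -6]

Apply the min-plus product entry-by-entry:
  C[0][0] = min over k of (A[0][0] + B[0][0] = 7 + 6 = 13, A[0][1] + B[1][0] = -3 + 2 = -1, A[0][2] + B[2][0] = 10 + 4 = 14) = -1 (attained at k = 1)
  C[0][1] = min over k of (A[0][0] + B[0][1] = 7 + 6 = 13, A[0][1] + B[1][1] = -3 + 9 = 6, A[0][2] + B[2][1] = 10 + 9 = 19) = 6 (attained at k = 1)
  C[0][2] = min over k of (A[0][0] + B[0][2] = 7 + -4 = 3, A[0][1] + B[1][2] = -3 + -1 = -4, A[0][2] + B[2][2] = 10 + 10 = 20) = -4 (attained at k = 1)
  C[1][0] = min over k of (A[1][0] + B[0][0] = 6 + 6 = 12, A[1][1] + B[1][0] = 4 + 2 = 6, A[1][2] + B[2][0] = 6 + 4 = 10) = 6 (attained at k = 1)
  C[1][1] = min over k of (A[1][0] + B[0][1] = 6 + 6 = 12, A[1][1] + B[1][1] = 4 + 9 = 13, A[1][2] + B[2][1] = 6 + 9 = 15) = 12 (attained at k = 0)
  C[1][2] = min over k of (A[1][0] + B[0][2] = 6 + -4 = 2, A[1][1] + B[1][2] = 4 + -1 = 3, A[1][2] + B[2][2] = 6 + 10 = 16) = 2 (attained at k = 0)
  C[2][0] = min over k of (A[2][0] + B[0][0] = -2 + 6 = 4, A[2][1] + B[1][0] = 2 + 2 = 4, A[2][2] + B[2][0] = -5 + 4 = -1) = -1 (attained at k = 2)
  C[2][1] = min over k of (A[2][0] + B[0][1] = -2 + 6 = 4, A[2][1] + B[1][1] = 2 + 9 = 11, A[2][2] + B[2][1] = -5 + 9 = 4) = 4 (attained at k = 0)
  C[2][2] = min over k of (A[2][0] + B[0][2] = -2 + -4 = -6, A[2][1] + B[1][2] = 2 + -1 = 1, A[2][2] + B[2][2] = -5 + 10 = 5) = -6 (attained at k = 0)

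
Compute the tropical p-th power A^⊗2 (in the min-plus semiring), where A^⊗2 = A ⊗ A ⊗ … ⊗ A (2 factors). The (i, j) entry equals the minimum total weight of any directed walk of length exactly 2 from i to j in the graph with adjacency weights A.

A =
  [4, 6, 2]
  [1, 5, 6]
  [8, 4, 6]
A^⊗2 =
  [7, 6, 6]
  [5, 7, 3]
  [5, 9, 10]

Each entry (A^⊗2)_ij equals the minimum over all length-2 walks i = v_0 → v_1 → … → v_2 = j of Σ_t A[v_t][v_{t+1}]. For example, for (i, j) = (0, 2) we minimise over 3 possible intermediate vertex sequences; the minimum is 6, attained along the walk 0 → 0 → 2.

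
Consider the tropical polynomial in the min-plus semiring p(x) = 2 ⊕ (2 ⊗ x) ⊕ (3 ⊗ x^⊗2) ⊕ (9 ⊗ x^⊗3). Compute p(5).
p(5) = 2

A tropical monomial a ⊗ x^⊗i evaluates to a + i · x. Evaluating each term at x = 5:
  Term 0 contributes 2 + 0 · 5 = 2
  Term 1 contributes 2 + 1 · 5 = 7
  Term 2 contributes 3 + 2 · 5 = 13
  Term 3 contributes 9 + 3 · 5 = 24
p(5) = ⊕ of these = min[2, 7, 13, 24] = 2.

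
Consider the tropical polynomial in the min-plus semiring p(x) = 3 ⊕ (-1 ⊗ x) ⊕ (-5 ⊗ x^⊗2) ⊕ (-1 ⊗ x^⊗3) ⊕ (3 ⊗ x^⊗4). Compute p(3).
p(3) = 1

A tropical monomial a ⊗ x^⊗i evaluates to a + i · x. Evaluating each term at x = 3:
  Term 0 contributes 3 + 0 · 3 = 3
  Term 1 contributes -1 + 1 · 3 = 2
  Term 2 contributes -5 + 2 · 3 = 1
  Term 3 contributes -1 + 3 · 3 = 8
  Term 4 contributes 3 + 4 · 3 = 15
p(3) = ⊕ of these = min[3, 2, 1, 8, 15] = 1.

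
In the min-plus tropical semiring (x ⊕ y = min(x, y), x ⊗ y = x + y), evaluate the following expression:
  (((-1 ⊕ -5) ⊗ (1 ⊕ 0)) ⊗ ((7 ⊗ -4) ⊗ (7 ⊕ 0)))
(((-1 ⊕ -5) ⊗ (1 ⊕ 0)) ⊗ ((7 ⊗ -4) ⊗ (7 ⊕ 0))) = -2

Expand innermost to outermost. Recall ⊕ takes the minimum of its arguments and ⊗ takes their sum. Working out the expression (((-1 ⊕ -5) ⊗ (1 ⊕ 0)) ⊗ ((7 ⊗ -4) ⊗ (7 ⊕ 0))) gives -2.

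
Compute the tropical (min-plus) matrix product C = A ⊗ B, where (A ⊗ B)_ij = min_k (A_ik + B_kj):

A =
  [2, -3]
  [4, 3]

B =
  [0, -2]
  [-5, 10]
A ⊗ B =
  [-8, 0]
  [-2, 2]

Apply the min-plus product entry-by-entry:
  C[0][0] = min over k of (A[0][0] + B[0][0] = 2 + 0 = 2, A[0][1] + B[1][0] = -3 + -5 = -8) = -8 (attained at k = 1)
  C[0][1] = min over k of (A[0][0] + B[0][1] = 2 + -2 = 0, A[0][1] + B[1][1] = -3 + 10 = 7) = 0 (attained at k = 0)
  C[1][0] = min over k of (A[1][0] + B[0][0] = 4 + 0 = 4, A[1][1] + B[1][0] = 3 + -5 = -2) = -2 (attained at k = 1)
  C[1][1] = min over k of (A[1][0] + B[0][1] = 4 + -2 = 2, A[1][1] + B[1][1] = 3 + 10 = 13) = 2 (attained at k = 0)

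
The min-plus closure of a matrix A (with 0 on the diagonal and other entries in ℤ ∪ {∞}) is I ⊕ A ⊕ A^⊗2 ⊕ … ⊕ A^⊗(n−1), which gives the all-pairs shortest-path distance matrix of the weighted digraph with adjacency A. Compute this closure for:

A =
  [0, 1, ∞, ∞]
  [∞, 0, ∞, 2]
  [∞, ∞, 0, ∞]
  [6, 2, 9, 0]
Closure =
  [0, 1, 12, 3]
  [8, 0, 11, 2]
  [∞, ∞, 0, ∞]
  [6, 2, 9, 0]

This is the Floyd-Warshall all-pairs shortest-path computation. For each intermediate vertex k = 0, 1, …, 3, update dist[i][j] ← min(dist[i][j], dist[i][k] + dist[k][j]). The final matrix gives, for each (i, j), the minimum total weight of any directed path from i to j (possibly empty when i = j).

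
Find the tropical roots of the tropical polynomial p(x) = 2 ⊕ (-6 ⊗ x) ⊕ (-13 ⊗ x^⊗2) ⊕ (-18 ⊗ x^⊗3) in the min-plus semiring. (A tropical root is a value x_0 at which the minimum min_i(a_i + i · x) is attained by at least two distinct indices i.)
Roots: {5, 7, 8}

Each tropical root is a break point of the lower envelope of the lines y = a_i + i · x (there are 4 lines, with slopes 0, 1, ..., 3). Only the lines that attain the minimum somewhere contribute to roots; other lines are dominated. Here the surviving (envelope) indices are i = 3, i = 2, i = 1, i = 0.
Intersections between consecutive envelope lines give the roots: for adjacent envelope indices i < j the intersection is x = (a_i − a_j) / (j − i). Reading off the sorted break points: {5, 7, 8}.
Verification: at each break x_0, at least two indices attain the minimum of min_i(a_i + i · x_0).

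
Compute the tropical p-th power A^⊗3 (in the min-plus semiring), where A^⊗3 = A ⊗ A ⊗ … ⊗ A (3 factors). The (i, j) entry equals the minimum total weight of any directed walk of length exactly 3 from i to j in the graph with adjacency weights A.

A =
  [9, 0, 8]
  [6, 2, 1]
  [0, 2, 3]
A^⊗3 =
  [1, 3, 3]
  [3, 1, 4]
  [3, 2, 1]

Each entry (A^⊗3)_ij equals the minimum over all length-3 walks i = v_0 → v_1 → … → v_3 = j of Σ_t A[v_t][v_{t+1}]. For example, for (i, j) = (0, 2) we minimise over 9 possible intermediate vertex sequences; the minimum is 3, attained along the walk 0 → 1 → 1 → 2.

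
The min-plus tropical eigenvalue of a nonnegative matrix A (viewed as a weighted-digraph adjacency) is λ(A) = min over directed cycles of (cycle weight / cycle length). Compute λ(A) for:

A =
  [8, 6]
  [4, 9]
λ(A) = 5

Enumerate directed cycles and compute their means (weight / length). Sample:
  cycle 0 → 0: weight = 8, length = 1, mean = 8/1 ≈ 8.000
  cycle 1 → 1: weight = 9, length = 1, mean = 9/1 ≈ 9.000
  cycle 0 → 1 → 0: weight = 10, length = 2, mean = 10/2 ≈ 5.000
  cycle 1 → 0 → 1: weight = 10, length = 2, mean = 10/2 ≈ 5.000
Minimum mean = 5.000, attained e.g. along the cycle 0 → 1 → 0 with weight 10 and length 2. So λ(A) = 10/2 = 5.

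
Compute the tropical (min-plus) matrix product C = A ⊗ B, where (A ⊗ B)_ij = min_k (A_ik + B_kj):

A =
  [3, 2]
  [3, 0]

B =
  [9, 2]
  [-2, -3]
A ⊗ B =
  [0, -1]
  [-2, -3]

Apply the min-plus product entry-by-entry:
  C[0][0] = min over k of (A[0][0] + B[0][0] = 3 + 9 = 12, A[0][1] + B[1][0] = 2 + -2 = 0) = 0 (attained at k = 1)
  C[0][1] = min over k of (A[0][0] + B[0][1] = 3 + 2 = 5, A[0][1] + B[1][1] = 2 + -3 = -1) = -1 (attained at k = 1)
  C[1][0] = min over k of (A[1][0] + B[0][0] = 3 + 9 = 12, A[1][1] + B[1][0] = 0 + -2 = -2) = -2 (attained at k = 1)
  C[1][1] = min over k of (A[1][0] + B[0][1] = 3 + 2 = 5, A[1][1] + B[1][1] = 0 + -3 = -3) = -3 (attained at k = 1)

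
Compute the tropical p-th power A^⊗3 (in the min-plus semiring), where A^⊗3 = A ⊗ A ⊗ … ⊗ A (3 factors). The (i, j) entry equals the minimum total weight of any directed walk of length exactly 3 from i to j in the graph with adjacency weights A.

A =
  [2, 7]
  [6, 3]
A^⊗3 =
  [6, 11]
  [10, 9]

Each entry (A^⊗3)_ij equals the minimum over all length-3 walks i = v_0 → v_1 → … → v_3 = j of Σ_t A[v_t][v_{t+1}]. For example, for (i, j) = (0, 1) we minimise over 4 possible intermediate vertex sequences; the minimum is 11, attained along the walk 0 → 0 → 0 → 1.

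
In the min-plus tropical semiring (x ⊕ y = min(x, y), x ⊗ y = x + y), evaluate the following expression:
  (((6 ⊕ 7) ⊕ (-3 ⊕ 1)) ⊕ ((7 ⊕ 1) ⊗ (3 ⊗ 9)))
(((6 ⊕ 7) ⊕ (-3 ⊕ 1)) ⊕ ((7 ⊕ 1) ⊗ (3 ⊗ 9))) = -3

Expand innermost to outermost. Recall ⊕ takes the minimum of its arguments and ⊗ takes their sum. Working out the expression (((6 ⊕ 7) ⊕ (-3 ⊕ 1)) ⊕ ((7 ⊕ 1) ⊗ (3 ⊗ 9))) gives -3.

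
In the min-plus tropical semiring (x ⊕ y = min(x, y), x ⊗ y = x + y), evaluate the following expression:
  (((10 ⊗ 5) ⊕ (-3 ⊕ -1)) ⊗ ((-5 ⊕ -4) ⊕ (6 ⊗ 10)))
(((10 ⊗ 5) ⊕ (-3 ⊕ -1)) ⊗ ((-5 ⊕ -4) ⊕ (6 ⊗ 10))) = -8

Expand innermost to outermost. Recall ⊕ takes the minimum of its arguments and ⊗ takes their sum. Working out the expression (((10 ⊗ 5) ⊕ (-3 ⊕ -1)) ⊗ ((-5 ⊕ -4) ⊕ (6 ⊗ 10))) gives -8.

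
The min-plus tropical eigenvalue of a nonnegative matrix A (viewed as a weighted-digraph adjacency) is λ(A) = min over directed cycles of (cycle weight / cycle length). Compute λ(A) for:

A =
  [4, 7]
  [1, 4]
λ(A) = 4

Enumerate directed cycles and compute their means (weight / length). Sample:
  cycle 0 → 0: weight = 4, length = 1, mean = 4/1 ≈ 4.000
  cycle 1 → 1: weight = 4, length = 1, mean = 4/1 ≈ 4.000
  cycle 0 → 1 → 0: weight = 8, length = 2, mean = 8/2 ≈ 4.000
  cycle 1 → 0 → 1: weight = 8, length = 2, mean = 8/2 ≈ 4.000
Minimum mean = 4.000, attained e.g. along the cycle 0 → 0 with weight 4 and length 1. So λ(A) = 4/1 = 4.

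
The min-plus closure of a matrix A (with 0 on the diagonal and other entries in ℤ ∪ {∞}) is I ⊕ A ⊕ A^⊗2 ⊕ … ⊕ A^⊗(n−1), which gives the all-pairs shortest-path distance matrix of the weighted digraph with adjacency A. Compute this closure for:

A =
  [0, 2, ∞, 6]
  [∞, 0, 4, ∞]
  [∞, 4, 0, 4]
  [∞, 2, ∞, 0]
Closure =
  [0, 2, 6, 6]
  [∞, 0, 4, 8]
  [∞, 4, 0, 4]
  [∞, 2, 6, 0]

This is the Floyd-Warshall all-pairs shortest-path computation. For each intermediate vertex k = 0, 1, …, 3, update dist[i][j] ← min(dist[i][j], dist[i][k] + dist[k][j]). The final matrix gives, for each (i, j), the minimum total weight of any directed path from i to j (possibly empty when i = j).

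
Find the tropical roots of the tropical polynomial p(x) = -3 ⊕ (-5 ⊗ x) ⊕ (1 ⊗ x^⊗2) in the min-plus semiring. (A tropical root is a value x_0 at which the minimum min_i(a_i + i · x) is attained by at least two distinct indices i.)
Roots: {-6, 2}

Each tropical root is a break point of the lower envelope of the lines y = a_i + i · x (there are 3 lines, with slopes 0, 1, ..., 2). Only the lines that attain the minimum somewhere contribute to roots; other lines are dominated. Here the surviving (envelope) indices are i = 2, i = 1, i = 0.
Intersections between consecutive envelope lines give the roots: for adjacent envelope indices i < j the intersection is x = (a_i − a_j) / (j − i). Reading off the sorted break points: {-6, 2}.
Verification: at each break x_0, at least two indices attain the minimum of min_i(a_i + i · x_0).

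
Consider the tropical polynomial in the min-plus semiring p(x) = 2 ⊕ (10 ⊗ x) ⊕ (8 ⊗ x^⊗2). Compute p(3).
p(3) = 2

A tropical monomial a ⊗ x^⊗i evaluates to a + i · x. Evaluating each term at x = 3:
  Term 0 contributes 2 + 0 · 3 = 2
  Term 1 contributes 10 + 1 · 3 = 13
  Term 2 contributes 8 + 2 · 3 = 14
p(3) = ⊕ of these = min[2, 13, 14] = 2.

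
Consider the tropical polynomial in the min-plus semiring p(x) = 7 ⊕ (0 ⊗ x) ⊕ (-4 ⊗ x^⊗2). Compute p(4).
p(4) = 4

A tropical monomial a ⊗ x^⊗i evaluates to a + i · x. Evaluating each term at x = 4:
  Term 0 contributes 7 + 0 · 4 = 7
  Term 1 contributes 0 + 1 · 4 = 4
  Term 2 contributes -4 + 2 · 4 = 4
p(4) = ⊕ of these = min[7, 4, 4] = 4.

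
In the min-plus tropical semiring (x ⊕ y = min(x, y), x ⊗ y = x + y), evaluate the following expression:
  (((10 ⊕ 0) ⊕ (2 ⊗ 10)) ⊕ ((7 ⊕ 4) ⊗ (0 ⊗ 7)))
(((10 ⊕ 0) ⊕ (2 ⊗ 10)) ⊕ ((7 ⊕ 4) ⊗ (0 ⊗ 7))) = 0

Expand innermost to outermost. Recall ⊕ takes the minimum of its arguments and ⊗ takes their sum. Working out the expression (((10 ⊕ 0) ⊕ (2 ⊗ 10)) ⊕ ((7 ⊕ 4) ⊗ (0 ⊗ 7))) gives 0.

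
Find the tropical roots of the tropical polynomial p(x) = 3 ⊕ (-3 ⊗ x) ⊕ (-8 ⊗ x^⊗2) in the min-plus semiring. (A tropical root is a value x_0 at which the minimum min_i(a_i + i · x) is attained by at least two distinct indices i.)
Roots: {5, 6}

Each tropical root is a break point of the lower envelope of the lines y = a_i + i · x (there are 3 lines, with slopes 0, 1, ..., 2). Only the lines that attain the minimum somewhere contribute to roots; other lines are dominated. Here the surviving (envelope) indices are i = 2, i = 1, i = 0.
Intersections between consecutive envelope lines give the roots: for adjacent envelope indices i < j the intersection is x = (a_i − a_j) / (j − i). Reading off the sorted break points: {5, 6}.
Verification: at each break x_0, at least two indices attain the minimum of min_i(a_i + i · x_0).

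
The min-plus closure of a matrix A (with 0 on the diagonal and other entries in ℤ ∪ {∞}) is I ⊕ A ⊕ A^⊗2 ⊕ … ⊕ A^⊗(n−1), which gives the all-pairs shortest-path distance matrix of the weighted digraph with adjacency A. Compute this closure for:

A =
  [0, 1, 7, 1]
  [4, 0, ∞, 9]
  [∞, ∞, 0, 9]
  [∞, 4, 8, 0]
Closure =
  [0, 1, 7, 1]
  [4, 0, 11, 5]
  [17, 13, 0, 9]
  [8, 4, 8, 0]

This is the Floyd-Warshall all-pairs shortest-path computation. For each intermediate vertex k = 0, 1, …, 3, update dist[i][j] ← min(dist[i][j], dist[i][k] + dist[k][j]). The final matrix gives, for each (i, j), the minimum total weight of any directed path from i to j (possibly empty when i = j).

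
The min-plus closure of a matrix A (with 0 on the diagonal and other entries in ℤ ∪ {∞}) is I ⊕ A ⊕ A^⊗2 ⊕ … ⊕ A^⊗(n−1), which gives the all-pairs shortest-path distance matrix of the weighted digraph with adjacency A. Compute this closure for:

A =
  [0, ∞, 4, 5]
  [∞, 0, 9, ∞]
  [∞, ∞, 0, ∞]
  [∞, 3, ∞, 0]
Closure =
  [0, 8, 4, 5]
  [∞, 0, 9, ∞]
  [∞, ∞, 0, ∞]
  [∞, 3, 12, 0]

This is the Floyd-Warshall all-pairs shortest-path computation. For each intermediate vertex k = 0, 1, …, 3, update dist[i][j] ← min(dist[i][j], dist[i][k] + dist[k][j]). The final matrix gives, for each (i, j), the minimum total weight of any directed path from i to j (possibly empty when i = j).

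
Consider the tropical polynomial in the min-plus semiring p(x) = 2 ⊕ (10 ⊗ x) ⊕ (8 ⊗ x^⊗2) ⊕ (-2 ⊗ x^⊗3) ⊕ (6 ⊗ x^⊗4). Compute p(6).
p(6) = 2

A tropical monomial a ⊗ x^⊗i evaluates to a + i · x. Evaluating each term at x = 6:
  Term 0 contributes 2 + 0 · 6 = 2
  Term 1 contributes 10 + 1 · 6 = 16
  Term 2 contributes 8 + 2 · 6 = 20
  Term 3 contributes -2 + 3 · 6 = 16
  Term 4 contributes 6 + 4 · 6 = 30
p(6) = ⊕ of these = min[2, 16, 20, 16, 30] = 2.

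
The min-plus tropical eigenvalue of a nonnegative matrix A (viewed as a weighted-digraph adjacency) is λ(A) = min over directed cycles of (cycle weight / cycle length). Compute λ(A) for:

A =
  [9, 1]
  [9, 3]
λ(A) = 3

Enumerate directed cycles and compute their means (weight / length). Sample:
  cycle 0 → 0: weight = 9, length = 1, mean = 9/1 ≈ 9.000
  cycle 1 → 1: weight = 3, length = 1, mean = 3/1 ≈ 3.000
  cycle 0 → 1 → 0: weight = 10, length = 2, mean = 10/2 ≈ 5.000
  cycle 1 → 0 → 1: weight = 10, length = 2, mean = 10/2 ≈ 5.000
Minimum mean = 3.000, attained e.g. along the cycle 1 → 1 with weight 3 and length 1. So λ(A) = 3/1 = 3.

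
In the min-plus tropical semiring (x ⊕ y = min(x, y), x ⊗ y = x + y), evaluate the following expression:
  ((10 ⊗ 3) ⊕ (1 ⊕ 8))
((10 ⊗ 3) ⊕ (1 ⊕ 8)) = 1

Expand innermost to outermost. Recall ⊕ takes the minimum of its arguments and ⊗ takes their sum. Working out the expression ((10 ⊗ 3) ⊕ (1 ⊕ 8)) gives 1.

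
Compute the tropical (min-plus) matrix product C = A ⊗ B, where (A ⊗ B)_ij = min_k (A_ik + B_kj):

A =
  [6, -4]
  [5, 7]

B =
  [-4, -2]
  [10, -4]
A ⊗ B =
  [2, -8]
  [1, 3]

Apply the min-plus product entry-by-entry:
  C[0][0] = min over k of (A[0][0] + B[0][0] = 6 + -4 = 2, A[0][1] + B[1][0] = -4 + 10 = 6) = 2 (attained at k = 0)
  C[0][1] = min over k of (A[0][0] + B[0][1] = 6 + -2 = 4, A[0][1] + B[1][1] = -4 + -4 = -8) = -8 (attained at k = 1)
  C[1][0] = min over k of (A[1][0] + B[0][0] = 5 + -4 = 1, A[1][1] + B[1][0] = 7 + 10 = 17) = 1 (attained at k = 0)
  C[1][1] = min over k of (A[1][0] + B[0][1] = 5 + -2 = 3, A[1][1] + B[1][1] = 7 + -4 = 3) = 3 (attained at k = 0)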